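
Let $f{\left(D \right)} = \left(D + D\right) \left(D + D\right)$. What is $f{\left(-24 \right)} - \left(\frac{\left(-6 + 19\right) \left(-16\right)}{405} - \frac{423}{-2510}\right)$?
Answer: $\frac{468496393}{203310} \approx 2304.3$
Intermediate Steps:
$f{\left(D \right)} = 4 D^{2}$ ($f{\left(D \right)} = 2 D 2 D = 4 D^{2}$)
$f{\left(-24 \right)} - \left(\frac{\left(-6 + 19\right) \left(-16\right)}{405} - \frac{423}{-2510}\right) = 4 \left(-24\right)^{2} - \left(\frac{\left(-6 + 19\right) \left(-16\right)}{405} - \frac{423}{-2510}\right) = 4 \cdot 576 - \left(13 \left(-16\right) \frac{1}{405} - - \frac{423}{2510}\right) = 2304 - \left(\left(-208\right) \frac{1}{405} + \frac{423}{2510}\right) = 2304 - \left(- \frac{208}{405} + \frac{423}{2510}\right) = 2304 - - \frac{70153}{203310} = 2304 + \frac{70153}{203310} = \frac{468496393}{203310}$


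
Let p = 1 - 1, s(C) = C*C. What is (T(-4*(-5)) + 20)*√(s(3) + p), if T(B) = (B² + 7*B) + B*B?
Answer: 2880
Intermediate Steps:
s(C) = C²
p = 0
T(B) = 2*B² + 7*B (T(B) = (B² + 7*B) + B² = 2*B² + 7*B)
(T(-4*(-5)) + 20)*√(s(3) + p) = ((-4*(-5))*(7 + 2*(-4*(-5))) + 20)*√(3² + 0) = (20*(7 + 2*20) + 20)*√(9 + 0) = (20*(7 + 40) + 20)*√9 = (20*47 + 20)*3 = (940 + 20)*3 = 960*3 = 2880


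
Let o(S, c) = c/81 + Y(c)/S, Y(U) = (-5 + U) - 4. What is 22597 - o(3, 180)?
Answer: 202840/9 ≈ 22538.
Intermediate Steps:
Y(U) = -9 + U
o(S, c) = c/81 + (-9 + c)/S
22597 - o(3, 180) = 22597 - (-9 + 180 + (1/81)*3*180)/3 = 22597 - (-9 + 180 + 20/3)/3 = 22597 - 533/(3*3) = 22597 - 1*533/9 = 22597 - 533/9 = 202840/9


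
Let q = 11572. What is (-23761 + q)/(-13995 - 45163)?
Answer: 12189/59158 ≈ 0.20604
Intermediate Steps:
(-23761 + q)/(-13995 - 45163) = (-23761 + 11572)/(-13995 - 45163) = -12189/(-59158) = -12189*(-1/59158) = 12189/59158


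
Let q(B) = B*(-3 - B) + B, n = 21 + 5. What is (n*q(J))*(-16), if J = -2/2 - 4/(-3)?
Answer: 2912/9 ≈ 323.56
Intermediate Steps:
J = ⅓ (J = -2*½ - 4*(-⅓) = -1 + 4/3 = ⅓ ≈ 0.33333)
n = 26
q(B) = B + B*(-3 - B)
(n*q(J))*(-16) = (26*(-1*⅓*(2 + ⅓)))*(-16) = (26*(-1*⅓*7/3))*(-16) = (26*(-7/9))*(-16) = -182/9*(-16) = 2912/9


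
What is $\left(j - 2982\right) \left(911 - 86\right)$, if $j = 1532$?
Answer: $-1196250$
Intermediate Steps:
$\left(j - 2982\right) \left(911 - 86\right) = \left(1532 - 2982\right) \left(911 - 86\right) = \left(-1450\right) 825 = -1196250$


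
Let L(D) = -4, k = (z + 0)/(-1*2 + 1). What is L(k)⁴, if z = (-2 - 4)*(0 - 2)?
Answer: 256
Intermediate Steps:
z = 12 (z = -6*(-2) = 12)
k = -12 (k = (12 + 0)/(-1*2 + 1) = 12/(-2 + 1) = 12/(-1) = 12*(-1) = -12)
L(k)⁴ = (-4)⁴ = 256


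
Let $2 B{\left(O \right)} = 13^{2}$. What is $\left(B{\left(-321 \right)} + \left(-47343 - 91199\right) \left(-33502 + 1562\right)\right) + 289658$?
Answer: $\frac{8850642445}{2} \approx 4.4253 \cdot 10^{9}$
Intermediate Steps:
$B{\left(O \right)} = \frac{169}{2}$ ($B{\left(O \right)} = \frac{13^{2}}{2} = \frac{1}{2} \cdot 169 = \frac{169}{2}$)
$\left(B{\left(-321 \right)} + \left(-47343 - 91199\right) \left(-33502 + 1562\right)\right) + 289658 = \left(\frac{169}{2} + \left(-47343 - 91199\right) \left(-33502 + 1562\right)\right) + 289658 = \left(\frac{169}{2} - -4425031480\right) + 289658 = \left(\frac{169}{2} + 4425031480\right) + 289658 = \frac{8850063129}{2} + 289658 = \frac{8850642445}{2}$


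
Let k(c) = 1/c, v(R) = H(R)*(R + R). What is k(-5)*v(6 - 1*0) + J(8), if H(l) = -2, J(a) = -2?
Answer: 14/5 ≈ 2.8000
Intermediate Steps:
v(R) = -4*R (v(R) = -2*(R + R) = -4*R)
k(-5)*v(6 - 1*0) + J(8) = (-4*(6 - 1*0))/(-5) - 2 = -(-4)*(6 + 0)/5 - 2 = -(-4)*6/5 - 2 = -⅕*(-24) - 2 = 24/5 - 2 = 14/5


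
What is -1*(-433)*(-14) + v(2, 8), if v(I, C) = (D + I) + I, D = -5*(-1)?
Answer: -6053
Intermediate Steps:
D = 5
v(I, C) = 5 + 2*I (v(I, C) = (5 + I) + I = 5 + 2*I)
-1*(-433)*(-14) + v(2, 8) = -1*(-433)*(-14) + (5 + 2*2) = 433*(-14) + (5 + 4) = -6062 + 9 = -6053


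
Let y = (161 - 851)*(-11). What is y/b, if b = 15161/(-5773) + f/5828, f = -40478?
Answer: -42560980660/53672967 ≈ -792.97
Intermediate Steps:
b = -161018901/16822522 (b = 15161/(-5773) - 40478/5828 = 15161*(-1/5773) - 40478*1/5828 = -15161/5773 - 20239/2914 = -161018901/16822522 ≈ -9.5716)
y = 7590 (y = -690*(-11) = 7590)
y/b = 7590/(-161018901/16822522) = 7590*(-16822522/161018901) = -42560980660/53672967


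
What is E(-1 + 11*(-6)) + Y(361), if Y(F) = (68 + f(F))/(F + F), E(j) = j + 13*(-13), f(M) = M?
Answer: -169963/722 ≈ -235.41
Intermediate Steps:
E(j) = -169 + j (E(j) = j - 169 = -169 + j)
Y(F) = (68 + F)/(2*F) (Y(F) = (68 + F)/(F + F) = (68 + F)/((2*F)) = (68 + F)*(1/(2*F)) = (68 + F)/(2*F))
E(-1 + 11*(-6)) + Y(361) = (-169 + (-1 + 11*(-6))) + (½)*(68 + 361)/361 = (-169 + (-1 - 66)) + (½)*(1/361)*429 = (-169 - 67) + 429/722 = -236 + 429/722 = -169963/722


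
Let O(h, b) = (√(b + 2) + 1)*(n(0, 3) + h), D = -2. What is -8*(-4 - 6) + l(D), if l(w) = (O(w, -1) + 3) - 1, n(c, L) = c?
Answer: 78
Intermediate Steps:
O(h, b) = h*(1 + √(2 + b)) (O(h, b) = (√(b + 2) + 1)*(0 + h) = (√(2 + b) + 1)*h = (1 + √(2 + b))*h = h*(1 + √(2 + b)))
l(w) = 2 + 2*w (l(w) = (w*(1 + √(2 - 1)) + 3) - 1 = (w*(1 + √1) + 3) - 1 = (w*(1 + 1) + 3) - 1 = (w*2 + 3) - 1 = (2*w + 3) - 1 = (3 + 2*w) - 1 = 2 + 2*w)
-8*(-4 - 6) + l(D) = -8*(-4 - 6) + (2 + 2*(-2)) = -8*(-10) + (2 - 4) = 80 - 2 = 78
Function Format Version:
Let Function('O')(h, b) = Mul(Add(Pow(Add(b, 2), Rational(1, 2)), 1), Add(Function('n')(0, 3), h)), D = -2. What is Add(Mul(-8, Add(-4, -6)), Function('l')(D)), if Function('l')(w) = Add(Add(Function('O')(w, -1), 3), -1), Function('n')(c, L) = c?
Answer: 78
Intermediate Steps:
Function('O')(h, b) = Mul(h, Add(1, Pow(Add(2, b), Rational(1, 2)))) (Function('O')(h, b) = Mul(Add(Pow(Add(b, 2), Rational(1, 2)), 1), Add(0, h)) = Mul(Add(Pow(Add(2, b), Rational(1, 2)), 1), h) = Mul(Add(1, Pow(Add(2, b), Rational(1, 2))), h) = Mul(h, Add(1, Pow(Add(2, b), Rational(1, 2)))))
Function('l')(w) = Add(2, Mul(2, w)) (Function('l')(w) = Add(Add(Mul(w, Add(1, Pow(Add(2, -1), Rational(1, 2)))), 3), -1) = Add(Add(Mul(w, Add(1, Pow(1, Rational(1, 2)))), 3), -1) = Add(Add(Mul(w, Add(1, 1)), 3), -1) = Add(Add(Mul(w, 2), 3), -1) = Add(Add(Mul(2, w), 3), -1) = Add(Add(3, Mul(2, w)), -1) = Add(2, Mul(2, w)))
Add(Mul(-8, Add(-4, -6)), Function('l')(D)) = Add(Mul(-8, Add(-4, -6)), Add(2, Mul(2, -2))) = Add(Mul(-8, -10), Add(2, -4)) = Add(80, -2) = 78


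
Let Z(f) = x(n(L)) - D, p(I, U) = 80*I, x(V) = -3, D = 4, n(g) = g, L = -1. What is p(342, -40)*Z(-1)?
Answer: -191520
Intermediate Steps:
Z(f) = -7 (Z(f) = -3 - 1*4 = -3 - 4 = -7)
p(342, -40)*Z(-1) = (80*342)*(-7) = 27360*(-7) = -191520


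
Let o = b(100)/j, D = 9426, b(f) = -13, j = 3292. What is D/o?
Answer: -31030392/13 ≈ -2.3870e+6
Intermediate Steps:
o = -13/3292 ≈ -0.0039490
D/o = 9426/(-13/3292) = 9426*(-3292/13) = -31030392/13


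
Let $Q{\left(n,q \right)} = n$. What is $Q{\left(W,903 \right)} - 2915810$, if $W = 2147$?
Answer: $-2913663$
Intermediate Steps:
$Q{\left(W,903 \right)} - 2915810 = 2147 - 2915810 = -2913663$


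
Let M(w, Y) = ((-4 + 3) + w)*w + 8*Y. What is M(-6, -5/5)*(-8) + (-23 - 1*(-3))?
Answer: -292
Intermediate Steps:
M(w, Y) = 8*Y + w*(-1 + w) (M(w, Y) = (-1 + w)*w + 8*Y = w*(-1 + w) + 8*Y = 8*Y + w*(-1 + w))
M(-6, -5/5)*(-8) + (-23 - 1*(-3)) = ((-6)² - 1*(-6) + 8*(-5/5))*(-8) + (-23 - 1*(-3)) = (36 + 6 + 8*(-5*⅕))*(-8) + (-23 + 3) = (36 + 6 + 8*(-1))*(-8) - 20 = (36 + 6 - 8)*(-8) - 20 = 34*(-8) - 20 = -272 - 20 = -292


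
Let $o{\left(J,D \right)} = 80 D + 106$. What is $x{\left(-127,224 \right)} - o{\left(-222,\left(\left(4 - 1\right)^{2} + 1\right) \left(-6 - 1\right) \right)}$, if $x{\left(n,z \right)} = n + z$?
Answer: $5591$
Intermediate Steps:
$o{\left(J,D \right)} = 106 + 80 D$
$x{\left(-127,224 \right)} - o{\left(-222,\left(\left(4 - 1\right)^{2} + 1\right) \left(-6 - 1\right) \right)} = \left(-127 + 224\right) - \left(106 + 80 \left(\left(4 - 1\right)^{2} + 1\right) \left(-6 - 1\right)\right) = 97 - \left(106 + 80 \left(3^{2} + 1\right) \left(-7\right)\right) = 97 - \left(106 + 80 \left(9 + 1\right) \left(-7\right)\right) = 97 - \left(106 + 80 \cdot 10 \left(-7\right)\right) = 97 - \left(106 + 80 \left(-70\right)\right) = 97 - \left(106 - 5600\right) = 97 - -5494 = 97 + 5494 = 5591$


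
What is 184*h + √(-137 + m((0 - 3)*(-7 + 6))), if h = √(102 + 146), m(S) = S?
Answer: 368*√62 + I*√134 ≈ 2897.6 + 11.576*I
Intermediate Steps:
h = 2*√62 (h = √248 = 2*√62 ≈ 15.748)
184*h + √(-137 + m((0 - 3)*(-7 + 6))) = 184*(2*√62) + √(-137 + (0 - 3)*(-7 + 6)) = 368*√62 + √(-137 - 3*(-1)) = 368*√62 + √(-137 + 3) = 368*√62 + √(-134) = 368*√62 + I*√134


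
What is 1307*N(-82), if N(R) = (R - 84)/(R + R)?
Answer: 108481/82 ≈ 1322.9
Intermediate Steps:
N(R) = (-84 + R)/(2*R) (N(R) = (-84 + R)/((2*R)) = (-84 + R)*(1/(2*R)) = (-84 + R)/(2*R))
1307*N(-82) = 1307*((½)*(-84 - 82)/(-82)) = 1307*((½)*(-1/82)*(-166)) = 1307*(83/82) = 108481/82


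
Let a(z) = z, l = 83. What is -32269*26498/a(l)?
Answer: -855063962/83 ≈ -1.0302e+7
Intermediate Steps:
-32269*26498/a(l) = -32269/(83/26498) = -32269/(83*(1/26498)) = -32269/83/26498 = -32269*26498/83 = -855063962/83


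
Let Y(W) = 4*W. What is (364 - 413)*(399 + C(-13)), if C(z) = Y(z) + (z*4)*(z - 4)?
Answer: -60319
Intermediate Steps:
C(z) = 4*z + 4*z*(-4 + z) (C(z) = 4*z + (z*4)*(z - 4) = 4*z + (4*z)*(-4 + z) = 4*z + 4*z*(-4 + z))
(364 - 413)*(399 + C(-13)) = (364 - 413)*(399 + 4*(-13)*(-3 - 13)) = -49*(399 + 4*(-13)*(-16)) = -49*(399 + 832) = -49*1231 = -60319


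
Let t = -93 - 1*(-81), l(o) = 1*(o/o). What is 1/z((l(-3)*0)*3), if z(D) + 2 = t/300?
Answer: -25/51 ≈ -0.49020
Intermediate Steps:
l(o) = 1 (l(o) = 1*1 = 1)
t = -12 (t = -93 + 81 = -12)
z(D) = -51/25 (z(D) = -2 - 12/300 = -2 - 12*1/300 = -2 - 1/25 = -51/25)
1/z((l(-3)*0)*3) = 1/(-51/25) = -25/51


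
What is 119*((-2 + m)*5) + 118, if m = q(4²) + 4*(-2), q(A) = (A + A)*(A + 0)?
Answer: 298808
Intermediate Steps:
q(A) = 2*A² (q(A) = (2*A)*A = 2*A²)
m = 504 (m = 2*(4²)² + 4*(-2) = 2*16² - 8 = 2*256 - 8 = 512 - 8 = 504)
119*((-2 + m)*5) + 118 = 119*((-2 + 504)*5) + 118 = 119*(502*5) + 118 = 119*2510 + 118 = 298690 + 118 = 298808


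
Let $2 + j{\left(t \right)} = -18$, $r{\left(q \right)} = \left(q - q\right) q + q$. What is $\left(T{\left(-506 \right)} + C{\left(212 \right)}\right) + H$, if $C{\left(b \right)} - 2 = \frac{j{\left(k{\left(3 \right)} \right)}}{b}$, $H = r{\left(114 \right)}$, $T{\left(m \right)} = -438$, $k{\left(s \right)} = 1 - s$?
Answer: $- \frac{17071}{53} \approx -322.09$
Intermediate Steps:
$r{\left(q \right)} = q$ ($r{\left(q \right)} = 0 q + q = 0 + q = q$)
$H = 114$
$j{\left(t \right)} = -20$ ($j{\left(t \right)} = -2 - 18 = -20$)
$C{\left(b \right)} = 2 - \frac{20}{b}$
$\left(T{\left(-506 \right)} + C{\left(212 \right)}\right) + H = \left(-438 + \left(2 - \frac{20}{212}\right)\right) + 114 = \left(-438 + \left(2 - \frac{5}{53}\right)\right) + 114 = \left(-438 + \frac{101}{53}\right) + 114 = - \frac{23113}{53} + 114 = - \frac{17071}{53}$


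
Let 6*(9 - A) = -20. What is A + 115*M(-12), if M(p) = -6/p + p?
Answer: -7861/6 ≈ -1310.2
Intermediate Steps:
A = 37/3 (A = 9 - ⅙*(-20) = 9 + 10/3 = 37/3 ≈ 12.333)
M(p) = p - 6/p
A + 115*M(-12) = 37/3 + 115*(-12 - 6/(-12)) = 37/3 + 115*(-12 - 6*(-1/12)) = 37/3 + 115*(-12 + ½) = 37/3 + 115*(-23/2) = 37/3 - 2645/2 = -7861/6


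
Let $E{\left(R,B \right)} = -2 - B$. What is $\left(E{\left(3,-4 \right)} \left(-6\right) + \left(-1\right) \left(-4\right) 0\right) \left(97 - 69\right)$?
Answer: $-336$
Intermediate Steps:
$\left(E{\left(3,-4 \right)} \left(-6\right) + \left(-1\right) \left(-4\right) 0\right) \left(97 - 69\right) = \left(\left(-2 - -4\right) \left(-6\right) + \left(-1\right) \left(-4\right) 0\right) \left(97 - 69\right) = \left(\left(-2 + 4\right) \left(-6\right) + 4 \cdot 0\right) 28 = \left(2 \left(-6\right) + 0\right) 28 = \left(-12 + 0\right) 28 = \left(-12\right) 28 = -336$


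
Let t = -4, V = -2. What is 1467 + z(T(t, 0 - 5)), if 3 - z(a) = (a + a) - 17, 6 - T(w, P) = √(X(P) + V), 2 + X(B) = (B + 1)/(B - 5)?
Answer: 1475 + 6*I*√10/5 ≈ 1475.0 + 3.7947*I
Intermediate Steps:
X(B) = -2 + (1 + B)/(-5 + B) (X(B) = -2 + (B + 1)/(B - 5) = -2 + (1 + B)/(-5 + B))
T(w, P) = 6 - √(-2 + (11 - P)/(-5 + P)) (T(w, P) = 6 - √((11 - P)/(-5 + P) - 2) = 6 - √(-2 + (11 - P)/(-5 + P)))
z(a) = 20 - 2*a (z(a) = 3 - ((a + a) - 17) = 3 - (2*a - 17) = 3 - (-17 + 2*a) = 3 + (17 - 2*a) = 20 - 2*a)
1467 + z(T(t, 0 - 5)) = 1467 + (20 - 2*(6 - √3*√(-(-7 + (0 - 5))/(-5 + (0 - 5))))) = 1467 + (20 - 2*(6 - √3*√(-(-7 - 5)/(-5 - 5)))) = 1467 + (20 - 2*(6 - √3*√(-1*(-12)/(-10)))) = 1467 + (20 - 2*(6 - √3*√(-1*(-⅒)*(-12)))) = 1467 + (20 - 2*(6 - √3*√(-6/5))) = 1467 + (20 - 2*(6 - √3*I*√30/5)) = 1467 + (20 - 2*(6 - 3*I*√10/5)) = 1467 + (20 + (-12 + 6*I*√10/5)) = 1467 + (8 + 6*I*√10/5) = 1475 + 6*I*√10/5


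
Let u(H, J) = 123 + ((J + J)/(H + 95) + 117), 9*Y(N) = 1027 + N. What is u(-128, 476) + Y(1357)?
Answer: 47128/99 ≈ 476.04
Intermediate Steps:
Y(N) = 1027/9 + N/9 (Y(N) = (1027 + N)/9 = 1027/9 + N/9)
u(H, J) = 240 + 2*J/(95 + H) (u(H, J) = 123 + ((2*J)/(95 + H) + 117) = 123 + (2*J/(95 + H) + 117) = 123 + (117 + 2*J/(95 + H)) = 240 + 2*J/(95 + H))
u(-128, 476) + Y(1357) = 2*(11400 + 476 + 120*(-128))/(95 - 128) + (1027/9 + (⅑)*1357) = 2*(11400 + 476 - 15360)/(-33) + (1027/9 + 1357/9) = 2*(-1/33)*(-3484) + 2384/9 = 6968/33 + 2384/9 = 47128/99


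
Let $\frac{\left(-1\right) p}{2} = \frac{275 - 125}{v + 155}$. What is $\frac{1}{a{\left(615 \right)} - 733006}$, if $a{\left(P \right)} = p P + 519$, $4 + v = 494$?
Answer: $- \frac{43}{31509241} \approx -1.3647 \cdot 10^{-6}$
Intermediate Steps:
$v = 490$ ($v = -4 + 494 = 490$)
$p = - \frac{20}{43}$ ($p = - 2 \frac{275 - 125}{490 + 155} = - 2 \cdot \frac{150}{645} = - 2 \cdot 150 \cdot \frac{1}{645} = \left(-2\right) \frac{10}{43} = - \frac{20}{43} \approx -0.46512$)
$a{\left(P \right)} = 519 - \frac{20 P}{43}$ ($a{\left(P \right)} = - \frac{20 P}{43} + 519 = 519 - \frac{20 P}{43}$)
$\frac{1}{a{\left(615 \right)} - 733006} = \frac{1}{\left(519 - \frac{12300}{43}\right) - 733006} = \frac{1}{\frac{10017}{43} - 733006} = \frac{1}{- \frac{31509241}{43}} = - \frac{43}{31509241}$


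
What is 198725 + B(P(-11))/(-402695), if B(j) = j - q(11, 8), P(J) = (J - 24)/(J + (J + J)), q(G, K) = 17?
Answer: 2640843608401/13288935 ≈ 1.9873e+5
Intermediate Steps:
P(J) = (-24 + J)/(3*J) (P(J) = (-24 + J)/(J + 2*J) = (-24 + J)/((3*J)) = (-24 + J)*(1/(3*J)) = (-24 + J)/(3*J))
B(j) = -17 + j (B(j) = j - 1*17 = j - 17 = -17 + j)
198725 + B(P(-11))/(-402695) = 198725 + (-17 + (⅓)*(-24 - 11)/(-11))/(-402695) = 198725 + (-17 + (⅓)*(-1/11)*(-35))*(-1/402695) = 198725 + (-17 + 35/33)*(-1/402695) = 198725 - 526/33*(-1/402695) = 198725 + 526/13288935 = 2640843608401/13288935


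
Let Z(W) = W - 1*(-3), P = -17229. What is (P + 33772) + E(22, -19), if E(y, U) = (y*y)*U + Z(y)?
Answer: 7372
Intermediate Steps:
Z(W) = 3 + W (Z(W) = W + 3 = 3 + W)
E(y, U) = 3 + y + U*y**2 (E(y, U) = (y*y)*U + (3 + y) = y**2*U + (3 + y) = U*y**2 + (3 + y) = 3 + y + U*y**2)
(P + 33772) + E(22, -19) = (-17229 + 33772) + (3 + 22 - 19*22**2) = 16543 + (3 + 22 - 19*484) = 16543 + (3 + 22 - 9196) = 16543 - 9171 = 7372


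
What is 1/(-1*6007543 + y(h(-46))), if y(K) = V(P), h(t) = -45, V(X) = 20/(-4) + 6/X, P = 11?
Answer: -11/66083022 ≈ -1.6646e-7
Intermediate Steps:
V(X) = -5 + 6/X (V(X) = 20*(-1/4) + 6/X = -5 + 6/X)
y(K) = -49/11 (y(K) = -5 + 6/11 = -49/11)
1/(-1*6007543 + y(h(-46))) = 1/(-1*6007543 - 49/11) = 1/(-6007543 - 49/11) = 1/(-66083022/11) = -11/66083022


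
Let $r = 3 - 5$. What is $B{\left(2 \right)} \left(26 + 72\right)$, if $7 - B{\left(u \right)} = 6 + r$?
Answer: $294$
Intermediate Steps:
$r = -2$
$B{\left(u \right)} = 3$ ($B{\left(u \right)} = 7 - \left(6 - 2\right) = 7 - 4 = 3$)
$B{\left(2 \right)} \left(26 + 72\right) = 3 \left(26 + 72\right) = 3 \cdot 98 = 294$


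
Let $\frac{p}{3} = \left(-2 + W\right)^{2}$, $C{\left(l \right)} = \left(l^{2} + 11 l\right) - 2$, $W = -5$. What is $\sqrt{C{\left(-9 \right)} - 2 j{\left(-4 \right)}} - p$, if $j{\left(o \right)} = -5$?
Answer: $-147 + i \sqrt{10} \approx -147.0 + 3.1623 i$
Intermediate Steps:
$C{\left(l \right)} = -2 + l^{2} + 11 l$
$p = 147$ ($p = 3 \left(-2 - 5\right)^{2} = 3 \left(-7\right)^{2} = 3 \cdot 49 = 147$)
$\sqrt{C{\left(-9 \right)} - 2 j{\left(-4 \right)}} - p = \sqrt{\left(-2 + \left(-9\right)^{2} + 11 \left(-9\right)\right) - -10} - 147 = \sqrt{\left(-2 + 81 - 99\right) + 10} - 147 = \sqrt{-20 + 10} - 147 = \sqrt{-10} - 147 = i \sqrt{10} - 147 = -147 + i \sqrt{10}$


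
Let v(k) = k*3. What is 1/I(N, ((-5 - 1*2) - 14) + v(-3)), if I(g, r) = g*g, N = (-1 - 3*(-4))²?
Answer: 1/14641 ≈ 6.8301e-5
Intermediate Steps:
v(k) = 3*k
N = 121 (N = (-1 + 12)² = 11² = 121)
I(g, r) = g²
1/I(N, ((-5 - 1*2) - 14) + v(-3)) = 1/(121²) = 1/14641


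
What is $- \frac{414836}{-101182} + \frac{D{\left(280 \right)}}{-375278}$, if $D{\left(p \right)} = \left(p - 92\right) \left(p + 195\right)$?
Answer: $\frac{36660817952}{9492844649} \approx 3.8619$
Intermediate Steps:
$D{\left(p \right)} = \left(-92 + p\right) \left(195 + p\right)$
$- \frac{414836}{-101182} + \frac{D{\left(280 \right)}}{-375278} = - \frac{414836}{-101182} + \frac{-17940 + 280^{2} + 103 \cdot 280}{-375278} = \left(-414836\right) \left(- \frac{1}{101182}\right) + \left(-17940 + 78400 + 28840\right) \left(- \frac{1}{375278}\right) = \frac{207418}{50591} + 89300 \left(- \frac{1}{375278}\right) = \frac{207418}{50591} - \frac{44650}{187639} = \frac{36660817952}{9492844649}$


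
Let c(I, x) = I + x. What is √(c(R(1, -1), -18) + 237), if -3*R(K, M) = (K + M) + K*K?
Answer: 4*√123/3 ≈ 14.787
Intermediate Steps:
R(K, M) = -K/3 - M/3 - K²/3 (R(K, M) = -((K + M) + K*K)/3 = -((K + M) + K²)/3 = -(K + M + K²)/3 = -K/3 - M/3 - K²/3)
√(c(R(1, -1), -18) + 237) = √(((-⅓*1 - ⅓*(-1) - ⅓*1²) - 18) + 237) = √(((-⅓ + ⅓ - ⅓*1) - 18) + 237) = √(((-⅓ + ⅓ - ⅓) - 18) + 237) = √((-⅓ - 18) + 237) = √(-55/3 + 237) = √(656/3) = 4*√123/3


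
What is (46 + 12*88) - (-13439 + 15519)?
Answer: -978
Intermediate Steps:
(46 + 12*88) - (-13439 + 15519) = (46 + 1056) - 1*2080 = 1102 - 2080 = -978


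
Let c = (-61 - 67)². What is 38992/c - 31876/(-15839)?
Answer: 71240667/16219136 ≈ 4.3924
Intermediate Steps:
c = 16384 (c = (-128)² = 16384)
38992/c - 31876/(-15839) = 38992/16384 - 31876/(-15839) = 38992*(1/16384) - 31876*(-1/15839) = 2437/1024 + 31876/15839 = 71240667/16219136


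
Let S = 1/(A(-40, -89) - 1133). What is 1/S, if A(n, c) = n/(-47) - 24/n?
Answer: -265914/235 ≈ -1131.5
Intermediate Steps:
A(n, c) = -24/n - n/47 (A(n, c) = n*(-1/47) - 24/n = -n/47 - 24/n = -24/n - n/47)
S = -235/265914 (S = 1/((-24/(-40) - 1/47*(-40)) - 1133) = 1/((-24*(-1/40) + 40/47) - 1133) = 1/((3/5 + 40/47) - 1133) = 1/(341/235 - 1133) = 1/(-265914/235) = -235/265914 ≈ -0.00088374)
1/S = 1/(-235/265914) = -265914/235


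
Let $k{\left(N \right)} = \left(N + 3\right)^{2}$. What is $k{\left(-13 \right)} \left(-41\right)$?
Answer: $-4100$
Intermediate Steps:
$k{\left(N \right)} = \left(3 + N\right)^{2}$
$k{\left(-13 \right)} \left(-41\right) = \left(3 - 13\right)^{2} \left(-41\right) = \left(-10\right)^{2} \left(-41\right) = 100 \left(-41\right) = -4100$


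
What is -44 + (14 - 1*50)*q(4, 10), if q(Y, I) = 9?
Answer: -368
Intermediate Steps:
-44 + (14 - 1*50)*q(4, 10) = -44 + (14 - 1*50)*9 = -44 + (14 - 50)*9 = -44 - 36*9 = -44 - 324 = -368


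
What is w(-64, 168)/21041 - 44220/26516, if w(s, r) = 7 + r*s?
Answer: -303836860/139480789 ≈ -2.1783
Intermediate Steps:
w(-64, 168)/21041 - 44220/26516 = (7 + 168*(-64))/21041 - 44220/26516 = (7 - 10752)*(1/21041) - 44220*1/26516 = -10745*1/21041 - 11055/6629 = -10745/21041 - 11055/6629 = -303836860/139480789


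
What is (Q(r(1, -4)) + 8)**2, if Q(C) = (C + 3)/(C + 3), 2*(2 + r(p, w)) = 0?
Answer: 81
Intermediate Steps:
r(p, w) = -2 (r(p, w) = -2 + (1/2)*0 = -2 + 0 = -2)
Q(C) = 1 (Q(C) = (3 + C)/(3 + C) = 1)
(Q(r(1, -4)) + 8)**2 = (1 + 8)**2 = 9**2 = 81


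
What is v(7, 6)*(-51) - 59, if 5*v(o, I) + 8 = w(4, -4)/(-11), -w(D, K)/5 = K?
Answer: 2263/55 ≈ 41.145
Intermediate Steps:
w(D, K) = -5*K
v(o, I) = -108/55 (v(o, I) = -8/5 + (-5*(-4)/(-11))/5 = -8/5 + (20*(-1/11))/5 = -8/5 + (1/5)*(-20/11) = -8/5 - 4/11 = -108/55)
v(7, 6)*(-51) - 59 = -108/55*(-51) - 59 = 5508/55 - 59 = 2263/55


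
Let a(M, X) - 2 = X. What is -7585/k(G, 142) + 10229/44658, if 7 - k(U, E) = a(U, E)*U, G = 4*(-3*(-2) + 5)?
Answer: 403470271/282640482 ≈ 1.4275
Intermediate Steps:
G = 44 (G = 4*(6 + 5) = 4*11 = 44)
a(M, X) = 2 + X
k(U, E) = 7 - U*(2 + E) (k(U, E) = 7 - (2 + E)*U = 7 - U*(2 + E))
-7585/k(G, 142) + 10229/44658 = -7585/(7 - 1*44*(2 + 142)) + 10229/44658 = -7585/(7 - 1*44*144) + 10229*(1/44658) = -7585/(7 - 6336) + 10229/44658 = -7585/(-6329) + 10229/44658 = -7585*(-1/6329) + 10229/44658 = 7585/6329 + 10229/44658 = 403470271/282640482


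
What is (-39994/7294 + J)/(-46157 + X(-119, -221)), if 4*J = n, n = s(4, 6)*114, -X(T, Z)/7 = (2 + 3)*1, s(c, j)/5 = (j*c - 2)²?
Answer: -251513593/168462224 ≈ -1.4930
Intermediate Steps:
s(c, j) = 5*(-2 + c*j)² (s(c, j) = 5*(j*c - 2)² = 5*(c*j - 2)² = 5*(-2 + c*j)²)
X(T, Z) = -35 (X(T, Z) = -7*(2 + 3) = -35)
n = 275880 (n = (5*(-2 + 4*6)²)*114 = (5*(-2 + 24)²)*114 = (5*22²)*114 = (5*484)*114 = 2420*114 = 275880)
J = 68970 (J = (¼)*275880 = 68970)
(-39994/7294 + J)/(-46157 + X(-119, -221)) = (-39994/7294 + 68970)/(-46157 - 35) = (-39994*1/7294 + 68970)/(-46192) = (-19997/3647 + 68970)*(-1/46192) = (251513593/3647)*(-1/46192) = -251513593/168462224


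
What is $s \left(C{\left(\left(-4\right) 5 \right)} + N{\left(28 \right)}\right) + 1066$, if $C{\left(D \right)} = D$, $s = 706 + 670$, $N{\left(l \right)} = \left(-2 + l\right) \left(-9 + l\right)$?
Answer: $653290$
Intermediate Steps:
$N{\left(l \right)} = \left(-9 + l\right) \left(-2 + l\right)$
$s = 1376$
$s \left(C{\left(\left(-4\right) 5 \right)} + N{\left(28 \right)}\right) + 1066 = 1376 \left(\left(-4\right) 5 + \left(18 + 28^{2} - 308\right)\right) + 1066 = 1376 \left(-20 + \left(18 + 784 - 308\right)\right) + 1066 = 1376 \left(-20 + 494\right) + 1066 = 1376 \cdot 474 + 1066 = 652224 + 1066 = 653290$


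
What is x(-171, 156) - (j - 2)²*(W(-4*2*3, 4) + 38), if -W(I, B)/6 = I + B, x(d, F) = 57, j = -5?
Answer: -7685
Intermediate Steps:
W(I, B) = -6*B - 6*I (W(I, B) = -6*(I + B) = -6*(B + I) = -6*B - 6*I)
x(-171, 156) - (j - 2)²*(W(-4*2*3, 4) + 38) = 57 - (-5 - 2)²*((-6*4 - 6*(-4*2)*3) + 38) = 57 - (-7)²*((-24 - (-48)*3) + 38) = 57 - 49*((-24 - 6*(-24)) + 38) = 57 - 49*((-24 + 144) + 38) = 57 - 49*(120 + 38) = 57 - 49*158 = 57 - 1*7742 = 57 - 7742 = -7685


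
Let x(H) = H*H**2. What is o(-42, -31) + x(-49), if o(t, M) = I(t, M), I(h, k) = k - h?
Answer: -117638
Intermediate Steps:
o(t, M) = M - t
x(H) = H**3
o(-42, -31) + x(-49) = (-31 - 1*(-42)) + (-49)**3 = (-31 + 42) - 117649 = 11 - 117649 = -117638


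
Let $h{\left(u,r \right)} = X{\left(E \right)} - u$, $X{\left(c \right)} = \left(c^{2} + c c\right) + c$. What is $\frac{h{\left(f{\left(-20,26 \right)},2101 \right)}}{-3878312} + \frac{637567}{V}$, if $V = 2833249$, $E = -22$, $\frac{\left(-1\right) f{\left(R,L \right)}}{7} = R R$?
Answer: $\frac{1231035198075}{5494111797844} \approx 0.22406$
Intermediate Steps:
$f{\left(R,L \right)} = - 7 R^{2}$ ($f{\left(R,L \right)} = - 7 R R = - 7 R^{2}$)
$X{\left(c \right)} = c + 2 c^{2}$ ($X{\left(c \right)} = \left(c^{2} + c^{2}\right) + c = 2 c^{2} + c = c + 2 c^{2}$)
$h{\left(u,r \right)} = 946 - u$ ($h{\left(u,r \right)} = - 22 \left(1 + 2 \left(-22\right)\right) - u = - 22 \left(1 - 44\right) - u = \left(-22\right) \left(-43\right) - u = 946 - u$)
$\frac{h{\left(f{\left(-20,26 \right)},2101 \right)}}{-3878312} + \frac{637567}{V} = \frac{946 - - 7 \left(-20\right)^{2}}{-3878312} + \frac{637567}{2833249} = \left(946 - \left(-7\right) 400\right) \left(- \frac{1}{3878312}\right) + 637567 \cdot \frac{1}{2833249} = \left(946 - -2800\right) \left(- \frac{1}{3878312}\right) + \frac{637567}{2833249} = \left(946 + 2800\right) \left(- \frac{1}{3878312}\right) + \frac{637567}{2833249} = 3746 \left(- \frac{1}{3878312}\right) + \frac{637567}{2833249} = - \frac{1873}{1939156} + \frac{637567}{2833249} = \frac{1231035198075}{5494111797844}$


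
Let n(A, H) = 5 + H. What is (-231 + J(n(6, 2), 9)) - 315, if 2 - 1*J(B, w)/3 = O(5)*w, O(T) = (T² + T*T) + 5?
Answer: -2025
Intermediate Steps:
O(T) = 5 + 2*T² (O(T) = (T² + T²) + 5 = 2*T² + 5 = 5 + 2*T²)
J(B, w) = 6 - 165*w (J(B, w) = 6 - 3*(5 + 2*5²)*w = 6 - 3*(5 + 2*25)*w = 6 - 3*(5 + 50)*w = 6 - 165*w)
(-231 + J(n(6, 2), 9)) - 315 = (-231 + (6 - 165*9)) - 315 = (-231 + (6 - 1485)) - 315 = (-231 - 1479) - 315 = -1710 - 315 = -2025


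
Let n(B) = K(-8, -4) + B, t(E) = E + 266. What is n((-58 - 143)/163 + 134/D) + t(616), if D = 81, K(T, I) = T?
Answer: 11544983/13203 ≈ 874.42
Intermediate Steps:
t(E) = 266 + E
n(B) = -8 + B
n((-58 - 143)/163 + 134/D) + t(616) = (-8 + ((-58 - 143)/163 + 134/81)) + (266 + 616) = (-8 + (-201*1/163 + 134*(1/81))) + 882 = (-8 + (-201/163 + 134/81)) + 882 = (-8 + 5561/13203) + 882 = -100063/13203 + 882 = 11544983/13203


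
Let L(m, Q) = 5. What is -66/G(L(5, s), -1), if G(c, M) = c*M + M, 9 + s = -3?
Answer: 11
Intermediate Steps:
s = -12 (s = -9 - 3 = -12)
G(c, M) = M + M*c (G(c, M) = M*c + M = M + M*c)
-66/G(L(5, s), -1) = -66*(-1/(1 + 5)) = -66/((-1*6)) = -66/(-6) = -66*(-⅙) = 11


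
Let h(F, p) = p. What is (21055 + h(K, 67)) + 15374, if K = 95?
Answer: 36496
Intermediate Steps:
(21055 + h(K, 67)) + 15374 = (21055 + 67) + 15374 = 21122 + 15374 = 36496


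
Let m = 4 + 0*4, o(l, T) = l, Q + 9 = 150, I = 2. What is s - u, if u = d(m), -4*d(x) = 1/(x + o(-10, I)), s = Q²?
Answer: 477143/24 ≈ 19881.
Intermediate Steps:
Q = 141 (Q = -9 + 150 = 141)
s = 19881 (s = 141² = 19881)
m = 4 (m = 4 + 0 = 4)
d(x) = -1/(4*(-10 + x)) (d(x) = -1/(4*(x - 10)) = -1/(4*(-10 + x)))
u = 1/24 (u = -1/(-40 + 4*4) = -1/(-40 + 16) = -1/(-24) = -1*(-1/24) = 1/24 ≈ 0.041667)
s - u = 19881 - 1*1/24 = 19881 - 1/24 = 477143/24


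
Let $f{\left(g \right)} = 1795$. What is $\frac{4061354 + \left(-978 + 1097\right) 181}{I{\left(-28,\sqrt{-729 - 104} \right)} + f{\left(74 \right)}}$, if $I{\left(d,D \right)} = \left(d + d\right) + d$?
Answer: $\frac{4082893}{1711} \approx 2386.3$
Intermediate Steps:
$I{\left(d,D \right)} = 3 d$ ($I{\left(d,D \right)} = 2 d + d = 3 d$)
$\frac{4061354 + \left(-978 + 1097\right) 181}{I{\left(-28,\sqrt{-729 - 104} \right)} + f{\left(74 \right)}} = \frac{4061354 + \left(-978 + 1097\right) 181}{3 \left(-28\right) + 1795} = \frac{4061354 + 119 \cdot 181}{-84 + 1795} = \frac{4061354 + 21539}{1711} = 4082893 \cdot \frac{1}{1711} = \frac{4082893}{1711}$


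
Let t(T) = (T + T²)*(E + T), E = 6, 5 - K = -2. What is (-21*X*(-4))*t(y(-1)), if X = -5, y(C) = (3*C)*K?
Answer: 2646000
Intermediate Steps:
K = 7 (K = 5 - 1*(-2) = 5 + 2 = 7)
y(C) = 21*C (y(C) = (3*C)*7 = 21*C)
t(T) = (6 + T)*(T + T²) (t(T) = (T + T²)*(6 + T) = (6 + T)*(T + T²))
(-21*X*(-4))*t(y(-1)) = (-(-105)*(-4))*((21*(-1))*(6 + (21*(-1))² + 7*(21*(-1)))) = (-21*20)*(-21*(6 + (-21)² + 7*(-21))) = -(-8820)*(6 + 441 - 147) = -(-8820)*300 = -420*(-6300) = 2646000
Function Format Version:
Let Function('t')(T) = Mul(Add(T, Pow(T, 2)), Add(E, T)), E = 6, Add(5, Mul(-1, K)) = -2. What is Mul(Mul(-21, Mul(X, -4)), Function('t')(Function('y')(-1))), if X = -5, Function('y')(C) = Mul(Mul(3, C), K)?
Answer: 2646000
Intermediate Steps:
K = 7 (K = Add(5, Mul(-1, -2)) = Add(5, 2) = 7)
Function('y')(C) = Mul(21, C) (Function('y')(C) = Mul(Mul(3, C), 7) = Mul(21, C))
Function('t')(T) = Mul(Add(6, T), Add(T, Pow(T, 2))) (Function('t')(T) = Mul(Add(T, Pow(T, 2)), Add(6, T)) = Mul(Add(6, T), Add(T, Pow(T, 2))))
Mul(Mul(-21, Mul(X, -4)), Function('t')(Function('y')(-1))) = Mul(Mul(-21, Mul(-5, -4)), Mul(Mul(21, -1), Add(6, Pow(Mul(21, -1), 2), Mul(7, Mul(21, -1))))) = Mul(Mul(-21, 20), Mul(-21, Add(6, Pow(-21, 2), Mul(7, -21)))) = Mul(-420, Mul(-21, Add(6, 441, -147))) = Mul(-420, Mul(-21, 300)) = Mul(-420, -6300) = 2646000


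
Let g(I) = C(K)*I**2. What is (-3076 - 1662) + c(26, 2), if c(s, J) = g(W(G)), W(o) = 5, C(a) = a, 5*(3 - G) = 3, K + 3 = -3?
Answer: -4888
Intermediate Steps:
K = -6 (K = -3 - 3 = -6)
G = 12/5 (G = 3 - 1/5*3 = 3 - 3/5 = 12/5 ≈ 2.4000)
g(I) = -6*I**2
c(s, J) = -150 (c(s, J) = -6*5**2 = -6*25 = -150)
(-3076 - 1662) + c(26, 2) = (-3076 - 1662) - 150 = -4738 - 150 = -4888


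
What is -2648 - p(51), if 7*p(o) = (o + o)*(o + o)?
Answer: -28940/7 ≈ -4134.3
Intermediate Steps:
p(o) = 4*o²/7 (p(o) = ((o + o)*(o + o))/7 = ((2*o)*(2*o))/7 = (4*o²)/7 = 4*o²/7)
-2648 - p(51) = -2648 - 4*51²/7 = -2648 - 4*2601/7 = -2648 - 1*10404/7 = -2648 - 10404/7 = -28940/7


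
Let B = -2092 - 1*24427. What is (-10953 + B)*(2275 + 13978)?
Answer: -609032416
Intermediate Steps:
B = -26519 (B = -2092 - 24427 = -26519)
(-10953 + B)*(2275 + 13978) = (-10953 - 26519)*(2275 + 13978) = -37472*16253 = -609032416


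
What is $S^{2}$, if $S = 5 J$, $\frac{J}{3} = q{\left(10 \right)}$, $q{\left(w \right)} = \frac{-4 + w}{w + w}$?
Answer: $\frac{81}{4} \approx 20.25$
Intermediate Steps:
$q{\left(w \right)} = \frac{-4 + w}{2 w}$
$J = \frac{9}{10}$ ($J = 3 \frac{-4 + 10}{2 \cdot 10} = 3 \cdot \frac{1}{2} \cdot \frac{1}{10} \cdot 6 = 3 \cdot \frac{3}{10} = \frac{9}{10} \approx 0.9$)
$S = \frac{9}{2}$ ($S = 5 \cdot \frac{9}{10} = \frac{9}{2} \approx 4.5$)
$S^{2} = \left(\frac{9}{2}\right)^{2} = \frac{81}{4}$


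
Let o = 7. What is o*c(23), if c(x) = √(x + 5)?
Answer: 14*√7 ≈ 37.041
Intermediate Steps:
c(x) = √(5 + x)
o*c(23) = 7*√(5 + 23) = 7*√28 = 7*(2*√7) = 14*√7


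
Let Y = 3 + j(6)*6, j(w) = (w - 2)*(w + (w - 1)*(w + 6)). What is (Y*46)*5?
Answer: 365010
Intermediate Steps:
j(w) = (-2 + w)*(w + (-1 + w)*(6 + w))
Y = 1587 (Y = 3 + (12 + 6**3 - 18*6 + 4*6**2)*6 = 3 + (12 + 216 - 108 + 4*36)*6 = 3 + (12 + 216 - 108 + 144)*6 = 3 + 264*6 = 3 + 1584 = 1587)
(Y*46)*5 = (1587*46)*5 = 73002*5 = 365010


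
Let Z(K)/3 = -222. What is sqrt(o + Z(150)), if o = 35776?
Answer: sqrt(35110) ≈ 187.38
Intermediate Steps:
Z(K) = -666 (Z(K) = 3*(-222) = -666)
sqrt(o + Z(150)) = sqrt(35776 - 666) = sqrt(35110)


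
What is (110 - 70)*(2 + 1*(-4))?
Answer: -80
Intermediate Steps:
(110 - 70)*(2 + 1*(-4)) = 40*(2 - 4) = 40*(-2) = -80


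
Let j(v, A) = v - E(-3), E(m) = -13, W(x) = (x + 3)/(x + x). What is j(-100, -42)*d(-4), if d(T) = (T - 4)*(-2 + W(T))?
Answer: -1305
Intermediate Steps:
W(x) = (3 + x)/(2*x) (W(x) = (3 + x)/((2*x)) = (3 + x)*(1/(2*x)) = (3 + x)/(2*x))
j(v, A) = 13 + v (j(v, A) = v - 1*(-13) = v + 13 = 13 + v)
d(T) = (-4 + T)*(-2 + (3 + T)/(2*T)) (d(T) = (T - 4)*(-2 + (3 + T)/(2*T)) = (-4 + T)*(-2 + (3 + T)/(2*T)))
j(-100, -42)*d(-4) = (13 - 100)*(15/2 - 6/(-4) - 3/2*(-4)) = -87*(15/2 - 6*(-¼) + 6) = -87*(15/2 + 3/2 + 6) = -87*15 = -1305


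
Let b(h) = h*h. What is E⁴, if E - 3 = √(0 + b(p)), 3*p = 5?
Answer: 38416/81 ≈ 474.27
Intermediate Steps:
p = 5/3 (p = (⅓)*5 = 5/3 ≈ 1.6667)
b(h) = h²
E = 14/3 (E = 3 + √(0 + (5/3)²) = 3 + √(0 + 25/9) = 3 + √(25/9) = 3 + 5/3 = 14/3 ≈ 4.6667)
E⁴ = (14/3)⁴ = 38416/81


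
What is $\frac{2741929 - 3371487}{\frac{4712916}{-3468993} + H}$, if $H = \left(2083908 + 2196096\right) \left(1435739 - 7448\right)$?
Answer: $- \frac{363988715849}{3534378426240475156} \approx -1.0299 \cdot 10^{-7}$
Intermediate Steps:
$H = 6113091193164$ ($H = 4280004 \cdot 1428291 = 6113091193164$)
$\frac{2741929 - 3371487}{\frac{4712916}{-3468993} + H} = \frac{2741929 - 3371487}{\frac{4712916}{-3468993} + 6113091193164} = - \frac{629558}{4712916 \left(- \frac{1}{3468993}\right) + 6113091193164} = - \frac{629558}{- \frac{1570972}{1156331} + 6113091193164} = - \frac{629558}{\frac{7068756852480950312}{1156331}} = \left(-629558\right) \frac{1156331}{7068756852480950312} = - \frac{363988715849}{3534378426240475156}$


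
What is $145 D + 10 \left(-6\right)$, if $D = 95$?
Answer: $13715$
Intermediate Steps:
$145 D + 10 \left(-6\right) = 145 \cdot 95 + 10 \left(-6\right) = 13775 - 60 = 13715$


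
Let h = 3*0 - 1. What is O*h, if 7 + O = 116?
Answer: -109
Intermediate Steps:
O = 109 (O = -7 + 116 = 109)
h = -1 (h = 0 - 1 = -1)
O*h = 109*(-1) = -109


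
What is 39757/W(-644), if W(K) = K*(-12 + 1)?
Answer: 39757/7084 ≈ 5.6122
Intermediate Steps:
W(K) = -11*K (W(K) = K*(-11) = -11*K)
39757/W(-644) = 39757/((-11*(-644))) = 39757/7084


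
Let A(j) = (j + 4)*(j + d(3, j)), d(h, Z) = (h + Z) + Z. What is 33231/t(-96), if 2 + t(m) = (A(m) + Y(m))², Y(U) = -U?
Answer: 33231/692531854 ≈ 4.7985e-5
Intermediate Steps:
d(h, Z) = h + 2*Z (d(h, Z) = (Z + h) + Z = h + 2*Z)
A(j) = (3 + 3*j)*(4 + j) (A(j) = (j + 4)*(j + (3 + 2*j)) = (4 + j)*(3 + 3*j) = (3 + 3*j)*(4 + j))
t(m) = -2 + (12 + 3*m² + 14*m)² (t(m) = -2 + ((12 + 3*m² + 15*m) - m)² = -2 + (12 + 3*m² + 14*m)²)
33231/t(-96) = 33231/(-2 + (12 + 3*(-96)² + 14*(-96))²) = 33231/(-2 + (12 + 3*9216 - 1344)²) = 33231/(-2 + (12 + 27648 - 1344)²) = 33231/(-2 + 26316²) = 33231/(-2 + 692531856) = 33231/692531854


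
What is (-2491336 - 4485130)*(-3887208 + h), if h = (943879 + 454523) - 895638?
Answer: 23611458494904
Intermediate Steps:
h = 502764 (h = 1398402 - 895638 = 502764)
(-2491336 - 4485130)*(-3887208 + h) = (-2491336 - 4485130)*(-3887208 + 502764) = -6976466*(-3384444) = 23611458494904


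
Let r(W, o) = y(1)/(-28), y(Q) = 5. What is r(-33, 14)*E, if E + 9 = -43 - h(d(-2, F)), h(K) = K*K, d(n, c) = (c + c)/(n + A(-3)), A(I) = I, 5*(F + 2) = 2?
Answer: 8189/875 ≈ 9.3589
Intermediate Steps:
F = -8/5 (F = -2 + (⅕)*2 = -2 + ⅖ = -8/5 ≈ -1.6000)
r(W, o) = -5/28 (r(W, o) = 5/(-28) = 5*(-1/28) = -5/28)
d(n, c) = 2*c/(-3 + n) (d(n, c) = (c + c)/(n - 3) = (2*c)/(-3 + n) = 2*c/(-3 + n))
h(K) = K²
E = -32756/625 (E = -9 + (-43 - (2*(-8/5)/(-3 - 2))²) = -9 + (-43 - (2*(-8/5)/(-5))²) = -9 + (-43 - (2*(-8/5)*(-⅕))²) = -9 + (-43 - (16/25)²) = -9 + (-43 - 1*256/625) = -9 + (-43 - 256/625) = -9 - 27131/625 = -32756/625 ≈ -52.410)
r(-33, 14)*E = -5/28*(-32756/625) = 8189/875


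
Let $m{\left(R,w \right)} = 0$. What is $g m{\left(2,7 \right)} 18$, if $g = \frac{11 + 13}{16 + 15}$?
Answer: $0$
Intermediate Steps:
$g = \frac{24}{31} \approx 0.77419$
$g m{\left(2,7 \right)} 18 = \frac{24}{31} \cdot 0 \cdot 18 = 0 \cdot 18 = 0$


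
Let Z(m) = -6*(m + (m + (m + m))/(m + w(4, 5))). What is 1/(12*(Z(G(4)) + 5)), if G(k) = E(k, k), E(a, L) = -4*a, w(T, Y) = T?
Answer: 1/924 ≈ 0.0010823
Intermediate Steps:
G(k) = -4*k
Z(m) = -6*m - 18*m/(4 + m) (Z(m) = -6*(m + (m + (m + m))/(m + 4)) = -6*(m + (m + 2*m)/(4 + m)) = -6*(m + (3*m)/(4 + m)) = -6*(m + 3*m/(4 + m)) = -6*m - 18*m/(4 + m))
1/(12*(Z(G(4)) + 5)) = 1/(12*(-6*(-4*4)*(7 - 4*4)/(4 - 4*4) + 5)) = 1/(12*(-6*(-16)*(7 - 16)/(4 - 16) + 5)) = 1/(12*(-6*(-16)*(-9)/(-12) + 5)) = 1/(12*(-6*(-16)*(-1/12)*(-9) + 5)) = 1/(12*(72 + 5)) = 1/(12*77) = 1/924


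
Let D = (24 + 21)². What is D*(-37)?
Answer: -74925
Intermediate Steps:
D = 2025 (D = 45² = 2025)
D*(-37) = 2025*(-37) = -74925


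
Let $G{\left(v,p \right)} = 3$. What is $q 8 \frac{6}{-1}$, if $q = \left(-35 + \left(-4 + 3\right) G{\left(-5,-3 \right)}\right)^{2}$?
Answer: $-69312$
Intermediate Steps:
$q = 1444$ ($q = \left(-35 + \left(-4 + 3\right) 3\right)^{2} = \left(-35 - 3\right)^{2} = \left(-38\right)^{2} = 1444$)
$q 8 \frac{6}{-1} = 1444 \cdot 8 \frac{6}{-1} = 1444 \cdot 8 \cdot 6 \left(-1\right) = 1444 \cdot 8 \left(-6\right) = 1444 \left(-48\right) = -69312$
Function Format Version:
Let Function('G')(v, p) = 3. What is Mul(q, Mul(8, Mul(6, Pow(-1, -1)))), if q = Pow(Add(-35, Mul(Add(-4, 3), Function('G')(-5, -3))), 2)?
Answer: -69312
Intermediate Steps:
q = 1444 (q = Pow(Add(-35, Mul(Add(-4, 3), 3)), 2) = Pow(Add(-35, Mul(-1, 3)), 2) = Pow(Add(-35, -3), 2) = Pow(-38, 2) = 1444)
Mul(q, Mul(8, Mul(6, Pow(-1, -1)))) = Mul(1444, Mul(8, Mul(6, Pow(-1, -1)))) = Mul(1444, Mul(8, Mul(6, -1))) = Mul(1444, Mul(8, -6)) = Mul(1444, -48) = -69312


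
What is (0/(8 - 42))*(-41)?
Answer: 0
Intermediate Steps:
(0/(8 - 42))*(-41) = (0/(-34))*(-41) = -1/34*0*(-41) = 0*(-41) = 0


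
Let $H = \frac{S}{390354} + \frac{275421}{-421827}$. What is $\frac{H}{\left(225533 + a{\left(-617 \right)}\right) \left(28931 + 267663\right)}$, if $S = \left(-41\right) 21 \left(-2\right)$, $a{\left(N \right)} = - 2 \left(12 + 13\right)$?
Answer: $- \frac{988752805}{101963660512884370627} \approx -9.6971 \cdot 10^{-12}$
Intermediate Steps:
$a{\left(N \right)} = -50$ ($a{\left(N \right)} = \left(-2\right) 25 = -50$)
$S = 1722$ ($S = \left(-861\right) \left(-2\right) = 1722$)
$H = - \frac{5932516830}{9147880931}$ ($H = \frac{1722}{390354} + \frac{275421}{-421827} = 1722 \cdot \frac{1}{390354} + 275421 \left(- \frac{1}{421827}\right) = \frac{287}{65059} - \frac{91807}{140609} = - \frac{5932516830}{9147880931} \approx -0.64851$)
$\frac{H}{\left(225533 + a{\left(-617 \right)}\right) \left(28931 + 267663\right)} = - \frac{5932516830}{9147880931 \left(225533 - 50\right) \left(28931 + 267663\right)} = - \frac{5932516830}{9147880931 \cdot 225483 \cdot 296594} = - \frac{5932516830}{9147880931 \cdot 66876904902} = \left(- \frac{5932516830}{9147880931}\right) \frac{1}{66876904902} = - \frac{988752805}{101963660512884370627}$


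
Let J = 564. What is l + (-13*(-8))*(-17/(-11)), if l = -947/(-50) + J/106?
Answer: 5392401/29150 ≈ 184.99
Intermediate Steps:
l = 64291/2650 (l = -947/(-50) + 564/106 = -947*(-1/50) + 564*(1/106) = 947/50 + 282/53 = 64291/2650 ≈ 24.261)
l + (-13*(-8))*(-17/(-11)) = 64291/2650 + (-13*(-8))*(-17/(-11)) = 64291/2650 + 104*(-17*(-1/11)) = 64291/2650 + 104*(17/11) = 64291/2650 + 1768/11 = 5392401/29150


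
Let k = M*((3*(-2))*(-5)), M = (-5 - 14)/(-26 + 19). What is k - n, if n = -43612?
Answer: 305854/7 ≈ 43693.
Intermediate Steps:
M = 19/7 (M = -19/(-7) = -19*(-⅐) = 19/7 ≈ 2.7143)
k = 570/7 (k = 19*((3*(-2))*(-5))/7 = 19*(-6*(-5))/7 = (19/7)*30 = 570/7 ≈ 81.429)
k - n = 570/7 - 1*(-43612) = 570/7 + 43612 = 305854/7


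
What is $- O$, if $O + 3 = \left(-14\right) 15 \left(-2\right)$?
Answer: $-417$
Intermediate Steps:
$O = 417$ ($O = -3 + \left(-14\right) 15 \left(-2\right) = -3 - -420 = -3 + 420 = 417$)
$- O = \left(-1\right) 417 = -417$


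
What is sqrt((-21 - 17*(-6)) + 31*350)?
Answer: sqrt(10931) ≈ 104.55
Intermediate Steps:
sqrt((-21 - 17*(-6)) + 31*350) = sqrt((-21 + 102) + 10850) = sqrt(81 + 10850) = sqrt(10931)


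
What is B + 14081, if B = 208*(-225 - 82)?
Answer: -49775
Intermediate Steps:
B = -63856 (B = 208*(-307) = -63856)
B + 14081 = -63856 + 14081 = -49775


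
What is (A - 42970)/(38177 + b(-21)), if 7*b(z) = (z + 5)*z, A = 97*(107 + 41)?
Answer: -28614/38225 ≈ -0.74857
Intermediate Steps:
A = 14356 (A = 97*148 = 14356)
b(z) = z*(5 + z)/7 (b(z) = ((z + 5)*z)/7 = ((5 + z)*z)/7 = (z*(5 + z))/7 = z*(5 + z)/7)
(A - 42970)/(38177 + b(-21)) = (14356 - 42970)/(38177 + (⅐)*(-21)*(5 - 21)) = -28614/(38177 + (⅐)*(-21)*(-16)) = -28614/(38177 + 48) = -28614/38225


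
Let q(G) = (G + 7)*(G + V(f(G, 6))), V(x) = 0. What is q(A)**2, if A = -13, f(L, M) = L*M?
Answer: 6084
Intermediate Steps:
q(G) = G*(7 + G) (q(G) = (G + 7)*(G + 0) = (7 + G)*G = G*(7 + G))
q(A)**2 = (-13*(7 - 13))**2 = (-13*(-6))**2 = 78**2 = 6084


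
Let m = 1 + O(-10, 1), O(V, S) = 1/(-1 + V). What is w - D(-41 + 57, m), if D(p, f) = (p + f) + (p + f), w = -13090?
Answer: -144362/11 ≈ -13124.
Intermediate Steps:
m = 10/11 (m = 1 + 1/(-1 - 10) = 1 + 1/(-11) = 1 - 1/11 = 10/11 ≈ 0.90909)
D(p, f) = 2*f + 2*p (D(p, f) = (f + p) + (f + p) = 2*f + 2*p)
w - D(-41 + 57, m) = -13090 - (2*(10/11) + 2*(-41 + 57)) = -13090 - (20/11 + 2*16) = -13090 - (20/11 + 32) = -13090 - 1*372/11 = -13090 - 372/11 = -144362/11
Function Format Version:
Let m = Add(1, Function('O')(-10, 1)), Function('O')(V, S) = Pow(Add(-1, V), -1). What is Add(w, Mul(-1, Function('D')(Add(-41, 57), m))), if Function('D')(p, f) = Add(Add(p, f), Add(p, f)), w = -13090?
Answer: Rational(-144362, 11) ≈ -13124.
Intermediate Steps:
m = Rational(10, 11) (m = Add(1, Pow(Add(-1, -10), -1)) = Add(1, Pow(-11, -1)) = Add(1, Rational(-1, 11)) = Rational(10, 11) ≈ 0.90909)
Function('D')(p, f) = Add(Mul(2, f), Mul(2, p)) (Function('D')(p, f) = Add(Add(f, p), Add(f, p)) = Add(Mul(2, f), Mul(2, p)))
Add(w, Mul(-1, Function('D')(Add(-41, 57), m))) = Add(-13090, Mul(-1, Add(Mul(2, Rational(10, 11)), Mul(2, Add(-41, 57))))) = Add(-13090, Mul(-1, Add(Rational(20, 11), Mul(2, 16)))) = Add(-13090, Mul(-1, Add(Rational(20, 11), 32))) = Add(-13090, Mul(-1, Rational(372, 11))) = Add(-13090, Rational(-372, 11)) = Rational(-144362, 11)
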